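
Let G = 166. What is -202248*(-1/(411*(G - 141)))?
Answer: 67416/3425 ≈ 19.684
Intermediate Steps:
-202248*(-1/(411*(G - 141))) = -202248*(-1/(411*(166 - 141))) = -202248/(25*(-411)) = -202248/(-10275) = -202248*(-1/10275) = 67416/3425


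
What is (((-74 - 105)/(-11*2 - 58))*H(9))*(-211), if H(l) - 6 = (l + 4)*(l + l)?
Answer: -113307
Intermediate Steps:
H(l) = 6 + 2*l*(4 + l) (H(l) = 6 + (l + 4)*(l + l) = 6 + (4 + l)*(2*l) = 6 + 2*l*(4 + l))
(((-74 - 105)/(-11*2 - 58))*H(9))*(-211) = (((-74 - 105)/(-11*2 - 58))*(6 + 2*9**2 + 8*9))*(-211) = ((-179/(-22 - 58))*(6 + 2*81 + 72))*(-211) = ((-179/(-80))*(6 + 162 + 72))*(-211) = (-179*(-1/80)*240)*(-211) = ((179/80)*240)*(-211) = 537*(-211) = -113307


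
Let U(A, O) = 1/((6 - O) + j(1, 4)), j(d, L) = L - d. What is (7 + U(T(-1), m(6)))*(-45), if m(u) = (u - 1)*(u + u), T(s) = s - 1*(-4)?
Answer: -5340/17 ≈ -314.12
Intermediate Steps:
T(s) = 4 + s (T(s) = s + 4 = 4 + s)
m(u) = 2*u*(-1 + u) (m(u) = (-1 + u)*(2*u) = 2*u*(-1 + u))
U(A, O) = 1/(9 - O) (U(A, O) = 1/((6 - O) + (4 - 1*1)) = 1/((6 - O) + (4 - 1)) = 1/((6 - O) + 3) = 1/(9 - O))
(7 + U(T(-1), m(6)))*(-45) = (7 - 1/(-9 + 2*6*(-1 + 6)))*(-45) = (7 - 1/(-9 + 2*6*5))*(-45) = (7 - 1/(-9 + 60))*(-45) = (7 - 1/51)*(-45) = (356/51)*(-45) = -5340/17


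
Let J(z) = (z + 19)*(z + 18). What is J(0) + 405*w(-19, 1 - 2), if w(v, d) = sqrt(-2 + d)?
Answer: 342 + 405*I*sqrt(3) ≈ 342.0 + 701.48*I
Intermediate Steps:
J(z) = (18 + z)*(19 + z) (J(z) = (19 + z)*(18 + z) = (18 + z)*(19 + z))
J(0) + 405*w(-19, 1 - 2) = (342 + 0**2 + 37*0) + 405*sqrt(-2 + (1 - 2)) = (342 + 0 + 0) + 405*sqrt(-2 - 1) = 342 + 405*sqrt(-3) = 342 + 405*(I*sqrt(3)) = 342 + 405*I*sqrt(3)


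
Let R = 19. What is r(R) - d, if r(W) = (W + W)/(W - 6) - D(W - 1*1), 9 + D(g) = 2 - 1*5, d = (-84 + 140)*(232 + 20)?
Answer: -183262/13 ≈ -14097.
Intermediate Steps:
d = 14112 (d = 56*252 = 14112)
D(g) = -12 (D(g) = -9 + (2 - 1*5) = -9 + (2 - 5) = -9 - 3 = -12)
r(W) = 12 + 2*W/(-6 + W) (r(W) = (W + W)/(W - 6) - 1*(-12) = (2*W)/(-6 + W) + 12 = 2*W/(-6 + W) + 12 = 12 + 2*W/(-6 + W))
r(R) - d = 2*(-36 + 7*19)/(-6 + 19) - 1*14112 = 2*(-36 + 133)/13 - 14112 = 2*(1/13)*97 - 14112 = 194/13 - 14112 = -183262/13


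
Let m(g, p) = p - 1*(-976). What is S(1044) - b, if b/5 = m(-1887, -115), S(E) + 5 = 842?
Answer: -3468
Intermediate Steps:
m(g, p) = 976 + p (m(g, p) = p + 976 = 976 + p)
S(E) = 837 (S(E) = -5 + 842 = 837)
b = 4305 (b = 5*(976 - 115) = 5*861 = 4305)
S(1044) - b = 837 - 1*4305 = 837 - 4305 = -3468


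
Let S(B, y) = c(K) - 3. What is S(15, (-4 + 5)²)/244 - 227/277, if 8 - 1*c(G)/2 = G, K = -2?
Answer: -50679/67588 ≈ -0.74982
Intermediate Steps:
c(G) = 16 - 2*G
S(B, y) = 17 (S(B, y) = (16 - 2*(-2)) - 3 = (16 + 4) - 3 = 20 - 3 = 17)
S(15, (-4 + 5)²)/244 - 227/277 = 17/244 - 227/277 = -50679/67588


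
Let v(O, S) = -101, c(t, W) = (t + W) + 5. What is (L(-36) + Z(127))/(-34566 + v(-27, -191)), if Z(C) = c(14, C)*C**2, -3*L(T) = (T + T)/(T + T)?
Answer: -7064501/104001 ≈ -67.927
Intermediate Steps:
c(t, W) = 5 + W + t (c(t, W) = (W + t) + 5 = 5 + W + t)
L(T) = -1/3 (L(T) = -(T + T)/(3*(T + T)) = -2*T/(3*(2*T)) = -2*T*1/(2*T)/3 = -1/3*1 = -1/3)
Z(C) = C**2*(19 + C) (Z(C) = (5 + C + 14)*C**2 = (19 + C)*C**2 = C**2*(19 + C))
(L(-36) + Z(127))/(-34566 + v(-27, -191)) = (-1/3 + 127**2*(19 + 127))/(-34566 - 101) = (-1/3 + 16129*146)/(-34667) = (-1/3 + 2354834)*(-1/34667) = (7064501/3)*(-1/34667) = -7064501/104001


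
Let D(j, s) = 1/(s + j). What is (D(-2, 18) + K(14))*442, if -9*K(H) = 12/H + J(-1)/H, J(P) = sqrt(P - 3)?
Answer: -2431/168 - 442*I/63 ≈ -14.47 - 7.0159*I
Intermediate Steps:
D(j, s) = 1/(j + s)
J(P) = sqrt(-3 + P)
K(H) = -4/(3*H) - 2*I/(9*H) (K(H) = -(12/H + sqrt(-3 - 1)/H)/9 = -(12/H + sqrt(-4)/H)/9 = -(12/H + (2*I)/H)/9 = -(12/H + 2*I/H)/9 = -4/(3*H) - 2*I/(9*H))
(D(-2, 18) + K(14))*442 = (1/(-2 + 18) + (2/9)*(-6 - I)/14)*442 = (1/16 + (2/9)*(1/14)*(-6 - I))*442 = (1/16 + (-2/21 - I/63))*442 = (-11/336 - I/63)*442 = -2431/168 - 442*I/63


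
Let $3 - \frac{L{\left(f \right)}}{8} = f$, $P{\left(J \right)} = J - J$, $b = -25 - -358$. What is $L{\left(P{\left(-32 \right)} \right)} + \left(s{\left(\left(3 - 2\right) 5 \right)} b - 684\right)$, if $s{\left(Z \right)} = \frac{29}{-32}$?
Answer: $- \frac{30777}{32} \approx -961.78$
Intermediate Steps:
$b = 333$ ($b = -25 + 358 = 333$)
$P{\left(J \right)} = 0$
$s{\left(Z \right)} = - \frac{29}{32}$ ($s{\left(Z \right)} = 29 \left(- \frac{1}{32}\right) = - \frac{29}{32}$)
$L{\left(f \right)} = 24 - 8 f$
$L{\left(P{\left(-32 \right)} \right)} + \left(s{\left(\left(3 - 2\right) 5 \right)} b - 684\right) = \left(24 - 0\right) - \frac{31545}{32} = \left(24 + 0\right) - \frac{31545}{32} = 24 - \frac{31545}{32} = - \frac{30777}{32}$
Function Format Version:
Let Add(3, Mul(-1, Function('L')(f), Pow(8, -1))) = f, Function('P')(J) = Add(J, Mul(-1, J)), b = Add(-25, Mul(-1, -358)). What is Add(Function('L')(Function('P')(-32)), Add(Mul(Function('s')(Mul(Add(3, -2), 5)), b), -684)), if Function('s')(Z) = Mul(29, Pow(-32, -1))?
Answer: Rational(-30777, 32) ≈ -961.78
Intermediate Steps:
b = 333 (b = Add(-25, 358) = 333)
Function('P')(J) = 0
Function('s')(Z) = Rational(-29, 32) (Function('s')(Z) = Mul(29, Rational(-1, 32)) = Rational(-29, 32))
Function('L')(f) = Add(24, Mul(-8, f))
Add(Function('L')(Function('P')(-32)), Add(Mul(Function('s')(Mul(Add(3, -2), 5)), b), -684)) = Add(Add(24, Mul(-8, 0)), Add(Mul(Rational(-29, 32), 333), -684)) = Add(Add(24, 0), Add(Rational(-9657, 32), -684)) = Add(24, Rational(-31545, 32)) = Rational(-30777, 32)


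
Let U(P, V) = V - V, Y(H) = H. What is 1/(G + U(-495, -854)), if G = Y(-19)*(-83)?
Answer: 1/1577 ≈ 0.00063412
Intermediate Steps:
U(P, V) = 0
G = 1577 (G = -19*(-83) = 1577)
1/(G + U(-495, -854)) = 1/(1577 + 0) = 1/1577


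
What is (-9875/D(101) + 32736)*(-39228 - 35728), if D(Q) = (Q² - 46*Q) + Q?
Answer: -495633007057/202 ≈ -2.4536e+9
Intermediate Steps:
D(Q) = Q² - 45*Q
(-9875/D(101) + 32736)*(-39228 - 35728) = (-9875*1/(101*(-45 + 101)) + 32736)*(-39228 - 35728) = (-9875/(101*56) + 32736)*(-74956) = (-9875/5656 + 32736)*(-74956) = (185144941/5656)*(-74956) = -495633007057/202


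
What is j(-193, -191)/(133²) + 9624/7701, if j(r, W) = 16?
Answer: 56787384/45407663 ≈ 1.2506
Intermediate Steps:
j(-193, -191)/(133²) + 9624/7701 = 16/(133²) + 9624/7701 = 16/17689 + 9624*(1/7701) = 16*(1/17689) + 3208/2567 = 16/17689 + 3208/2567 = 56787384/45407663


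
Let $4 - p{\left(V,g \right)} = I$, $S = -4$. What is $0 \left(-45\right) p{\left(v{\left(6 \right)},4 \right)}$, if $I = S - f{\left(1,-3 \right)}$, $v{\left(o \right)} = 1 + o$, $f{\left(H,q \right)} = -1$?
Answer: $0$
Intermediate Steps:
$I = -3$ ($I = -4 - -1 = -4 + 1 = -3$)
$p{\left(V,g \right)} = 7$ ($p{\left(V,g \right)} = 4 - -3 = 4 + 3 = 7$)
$0 \left(-45\right) p{\left(v{\left(6 \right)},4 \right)} = 0 \left(-45\right) 7 = 0 \cdot 7 = 0$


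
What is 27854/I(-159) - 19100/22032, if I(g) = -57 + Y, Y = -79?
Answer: -566431/2754 ≈ -205.68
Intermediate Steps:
I(g) = -136 (I(g) = -57 - 79 = -136)
27854/I(-159) - 19100/22032 = 27854/(-136) - 19100/22032 = 27854*(-1/136) - 19100*1/22032 = -13927/68 - 4775/5508 = -566431/2754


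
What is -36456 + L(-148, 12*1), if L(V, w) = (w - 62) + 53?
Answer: -36453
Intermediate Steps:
L(V, w) = -9 + w (L(V, w) = (-62 + w) + 53 = -9 + w)
-36456 + L(-148, 12*1) = -36456 + (-9 + 12*1) = -36456 + (-9 + 12) = -36456 + 3 = -36453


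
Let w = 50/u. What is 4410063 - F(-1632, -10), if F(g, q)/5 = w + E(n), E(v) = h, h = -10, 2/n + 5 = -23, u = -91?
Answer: 401320533/91 ≈ 4.4101e+6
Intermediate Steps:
n = -1/14 (n = 2/(-5 - 23) = 2/(-28) = 2*(-1/28) = -1/14 ≈ -0.071429)
E(v) = -10
w = -50/91 (w = 50/(-91) = 50*(-1/91) = -50/91 ≈ -0.54945)
F(g, q) = -4800/91 (F(g, q) = 5*(-50/91 - 10) = 5*(-960/91) = -4800/91)
4410063 - F(-1632, -10) = 4410063 - 1*(-4800/91) = 4410063 + 4800/91 = 401320533/91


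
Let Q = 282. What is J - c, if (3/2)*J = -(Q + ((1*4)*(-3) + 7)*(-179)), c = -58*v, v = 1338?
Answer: 230458/3 ≈ 76819.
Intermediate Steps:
c = -77604 (c = -58*1338 = -77604)
J = -2354/3 (J = 2*(-(282 + ((1*4)*(-3) + 7)*(-179)))/3 = 2*(-(282 + (4*(-3) + 7)*(-179)))/3 = 2*(-(282 + (-12 + 7)*(-179)))/3 = 2*(-(282 - 5*(-179)))/3 = 2*(-(282 + 895))/3 = 2*(-1*1177)/3 = (⅔)*(-1177) = -2354/3 ≈ -784.67)
J - c = -2354/3 - 1*(-77604) = -2354/3 + 77604 = 230458/3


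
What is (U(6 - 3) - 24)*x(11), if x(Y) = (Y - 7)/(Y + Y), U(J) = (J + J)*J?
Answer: -12/11 ≈ -1.0909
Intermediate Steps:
U(J) = 2*J² (U(J) = (2*J)*J = 2*J²)
x(Y) = (-7 + Y)/(2*Y) (x(Y) = (-7 + Y)/((2*Y)) = (-7 + Y)*(1/(2*Y)) = (-7 + Y)/(2*Y))
(U(6 - 3) - 24)*x(11) = (2*(6 - 3)² - 24)*((½)*(-7 + 11)/11) = (2*3² - 24)*((½)*(1/11)*4) = (2*9 - 24)*(2/11) = (18 - 24)*(2/11) = -6*2/11 = -12/11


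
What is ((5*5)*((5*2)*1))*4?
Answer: 1000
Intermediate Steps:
((5*5)*((5*2)*1))*4 = (25*(10*1))*4 = (25*10)*4 = 250*4 = 1000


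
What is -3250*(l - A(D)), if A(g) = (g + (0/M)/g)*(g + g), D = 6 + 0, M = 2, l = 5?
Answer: 217750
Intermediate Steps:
D = 6
A(g) = 2*g**2 (A(g) = (g + (0/2)/g)*(g + g) = (g + (0*(1/2))/g)*(2*g) = (g + 0/g)*(2*g) = (g + 0)*(2*g) = g*(2*g) = 2*g**2)
-3250*(l - A(D)) = -3250*(5 - 2*6**2) = -3250*(5 - 2*36) = -3250*(5 - 1*72) = -3250*(5 - 72) = -3250*(-67) = 217750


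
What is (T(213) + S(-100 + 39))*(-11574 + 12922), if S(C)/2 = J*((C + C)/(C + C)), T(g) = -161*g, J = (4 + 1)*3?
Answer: -46186524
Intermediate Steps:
J = 15 (J = 5*3 = 15)
S(C) = 30 (S(C) = 2*(15*((C + C)/(C + C))) = 2*(15*((2*C)/((2*C)))) = 2*(15*((2*C)*(1/(2*C)))) = 2*(15*1) = 2*15 = 30)
(T(213) + S(-100 + 39))*(-11574 + 12922) = (-161*213 + 30)*(-11574 + 12922) = (-34293 + 30)*1348 = -34263*1348 = -46186524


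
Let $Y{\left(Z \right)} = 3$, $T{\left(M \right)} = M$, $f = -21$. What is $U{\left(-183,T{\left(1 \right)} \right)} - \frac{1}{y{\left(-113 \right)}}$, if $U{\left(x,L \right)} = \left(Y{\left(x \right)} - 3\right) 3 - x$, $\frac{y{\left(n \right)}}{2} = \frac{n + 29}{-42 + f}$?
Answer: $\frac{1461}{8} \approx 182.63$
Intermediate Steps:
$y{\left(n \right)} = - \frac{58}{63} - \frac{2 n}{63}$ ($y{\left(n \right)} = 2 \frac{n + 29}{-42 - 21} = 2 \frac{29 + n}{-63} = 2 \left(29 + n\right) \left(- \frac{1}{63}\right) = 2 \left(- \frac{29}{63} - \frac{n}{63}\right) = - \frac{58}{63} - \frac{2 n}{63}$)
$U{\left(x,L \right)} = - x$ ($U{\left(x,L \right)} = \left(3 - 3\right) 3 - x = 0 \cdot 3 - x = 0 - x = - x$)
$U{\left(-183,T{\left(1 \right)} \right)} - \frac{1}{y{\left(-113 \right)}} = \left(-1\right) \left(-183\right) - \frac{1}{- \frac{58}{63} - - \frac{226}{63}} = 183 - \frac{1}{- \frac{58}{63} + \frac{226}{63}} = 183 - \frac{1}{\frac{8}{3}} = 183 - \frac{3}{8} = \frac{1461}{8}$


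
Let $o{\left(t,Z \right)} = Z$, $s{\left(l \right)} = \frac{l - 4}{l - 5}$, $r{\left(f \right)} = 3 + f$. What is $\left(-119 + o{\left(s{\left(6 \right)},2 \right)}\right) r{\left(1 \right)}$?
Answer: $-468$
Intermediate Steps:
$s{\left(l \right)} = \frac{-4 + l}{-5 + l}$
$\left(-119 + o{\left(s{\left(6 \right)},2 \right)}\right) r{\left(1 \right)} = \left(-119 + 2\right) \left(3 + 1\right) = \left(-117\right) 4 = -468$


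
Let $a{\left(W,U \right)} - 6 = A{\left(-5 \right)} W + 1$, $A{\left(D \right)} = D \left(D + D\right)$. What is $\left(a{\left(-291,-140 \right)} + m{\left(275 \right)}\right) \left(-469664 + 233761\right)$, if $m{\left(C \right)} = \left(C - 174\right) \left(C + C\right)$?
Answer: $-9673674321$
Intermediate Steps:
$A{\left(D \right)} = 2 D^{2}$ ($A{\left(D \right)} = D 2 D = 2 D^{2}$)
$a{\left(W,U \right)} = 7 + 50 W$ ($a{\left(W,U \right)} = 6 + \left(2 \left(-5\right)^{2} W + 1\right) = 6 + \left(2 \cdot 25 W + 1\right) = 6 + \left(50 W + 1\right) = 6 + \left(1 + 50 W\right) = 7 + 50 W$)
$m{\left(C \right)} = 2 C \left(-174 + C\right)$ ($m{\left(C \right)} = \left(-174 + C\right) 2 C = 2 C \left(-174 + C\right)$)
$\left(a{\left(-291,-140 \right)} + m{\left(275 \right)}\right) \left(-469664 + 233761\right) = \left(\left(7 + 50 \left(-291\right)\right) + 2 \cdot 275 \left(-174 + 275\right)\right) \left(-469664 + 233761\right) = \left(\left(7 - 14550\right) + 2 \cdot 275 \cdot 101\right) \left(-235903\right) = \left(-14543 + 55550\right) \left(-235903\right) = 41007 \left(-235903\right) = -9673674321$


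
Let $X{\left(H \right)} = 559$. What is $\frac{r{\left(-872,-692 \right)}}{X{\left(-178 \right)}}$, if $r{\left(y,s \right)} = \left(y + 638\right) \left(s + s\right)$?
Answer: $\frac{24912}{43} \approx 579.35$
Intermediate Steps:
$r{\left(y,s \right)} = 2 s \left(638 + y\right)$ ($r{\left(y,s \right)} = \left(638 + y\right) 2 s = 2 s \left(638 + y\right)$)
$\frac{r{\left(-872,-692 \right)}}{X{\left(-178 \right)}} = \frac{2 \left(-692\right) \left(638 - 872\right)}{559} = 2 \left(-692\right) \left(-234\right) \frac{1}{559} = 323856 \cdot \frac{1}{559} = \frac{24912}{43}$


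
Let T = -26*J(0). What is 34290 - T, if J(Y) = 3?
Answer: 34368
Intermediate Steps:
T = -78 (T = -26*3 = -78)
34290 - T = 34290 - 1*(-78) = 34290 + 78 = 34368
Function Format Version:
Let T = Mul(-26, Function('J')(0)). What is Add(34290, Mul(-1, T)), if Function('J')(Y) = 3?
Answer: 34368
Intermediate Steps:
T = -78 (T = Mul(-26, 3) = -78)
Add(34290, Mul(-1, T)) = Add(34290, Mul(-1, -78)) = Add(34290, 78) = 34368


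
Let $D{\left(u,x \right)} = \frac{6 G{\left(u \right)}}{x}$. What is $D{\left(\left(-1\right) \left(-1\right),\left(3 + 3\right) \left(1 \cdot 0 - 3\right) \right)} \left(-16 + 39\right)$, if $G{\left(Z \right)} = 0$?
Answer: $0$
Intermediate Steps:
$D{\left(u,x \right)} = 0$ ($D{\left(u,x \right)} = \frac{6 \cdot 0}{x} = \frac{0}{x} = 0$)
$D{\left(\left(-1\right) \left(-1\right),\left(3 + 3\right) \left(1 \cdot 0 - 3\right) \right)} \left(-16 + 39\right) = 0 \left(-16 + 39\right) = 0 \cdot 23 = 0$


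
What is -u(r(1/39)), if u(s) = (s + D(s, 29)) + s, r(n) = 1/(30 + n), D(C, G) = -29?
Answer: 33881/1171 ≈ 28.933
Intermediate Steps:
u(s) = -29 + 2*s (u(s) = (s - 29) + s = (-29 + s) + s = -29 + 2*s)
-u(r(1/39)) = -(-29 + 2/(30 + 1/39)) = -(-29 + 2/(1171/39)) = -(-29 + 2*(39/1171)) = -(-29 + 78/1171) = -1*(-33881/1171) = 33881/1171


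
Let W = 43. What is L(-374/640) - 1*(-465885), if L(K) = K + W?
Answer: 149096773/320 ≈ 4.6593e+5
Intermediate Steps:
L(K) = 43 + K (L(K) = K + 43 = 43 + K)
L(-374/640) - 1*(-465885) = (43 - 374/640) - 1*(-465885) = (43 - 374*1/640) + 465885 = (43 - 187/320) + 465885 = 13573/320 + 465885 = 149096773/320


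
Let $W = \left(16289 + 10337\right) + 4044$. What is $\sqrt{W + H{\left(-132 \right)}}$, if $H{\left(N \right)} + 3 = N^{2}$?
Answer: $\sqrt{48091} \approx 219.3$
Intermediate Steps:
$H{\left(N \right)} = -3 + N^{2}$
$W = 30670$ ($W = 26626 + 4044 = 30670$)
$\sqrt{W + H{\left(-132 \right)}} = \sqrt{30670 - \left(3 - \left(-132\right)^{2}\right)} = \sqrt{30670 + \left(-3 + 17424\right)} = \sqrt{30670 + 17421} = \sqrt{48091}$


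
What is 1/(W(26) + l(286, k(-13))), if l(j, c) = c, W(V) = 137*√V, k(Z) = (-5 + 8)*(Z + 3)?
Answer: 15/243547 + 137*√26/487094 ≈ 0.0014957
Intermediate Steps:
k(Z) = 9 + 3*Z (k(Z) = 3*(3 + Z) = 9 + 3*Z)
1/(W(26) + l(286, k(-13))) = 1/(137*√26 + (9 + 3*(-13))) = 1/(137*√26 + (9 - 39)) = 1/(137*√26 - 30) = 1/(-30 + 137*√26)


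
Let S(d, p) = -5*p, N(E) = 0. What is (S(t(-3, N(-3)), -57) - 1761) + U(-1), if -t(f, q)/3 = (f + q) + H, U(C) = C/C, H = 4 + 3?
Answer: -1475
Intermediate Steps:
H = 7
U(C) = 1
t(f, q) = -21 - 3*f - 3*q (t(f, q) = -3*((f + q) + 7) = -3*(7 + f + q) = -21 - 3*f - 3*q)
(S(t(-3, N(-3)), -57) - 1761) + U(-1) = (-5*(-57) - 1761) + 1 = (285 - 1761) + 1 = -1476 + 1 = -1475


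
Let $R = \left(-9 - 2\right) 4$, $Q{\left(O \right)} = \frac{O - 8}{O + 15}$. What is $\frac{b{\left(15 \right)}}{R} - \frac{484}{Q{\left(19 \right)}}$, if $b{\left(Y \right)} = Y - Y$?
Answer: $-1496$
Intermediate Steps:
$b{\left(Y \right)} = 0$
$Q{\left(O \right)} = \frac{-8 + O}{15 + O}$
$R = -44$ ($R = \left(-11\right) 4 = -44$)
$\frac{b{\left(15 \right)}}{R} - \frac{484}{Q{\left(19 \right)}} = \frac{0}{-44} - \frac{484}{\frac{1}{15 + 19} \left(-8 + 19\right)} = 0 \left(- \frac{1}{44}\right) - \frac{484}{\frac{1}{34} \cdot 11} = 0 - \frac{484}{\frac{1}{34} \cdot 11} = 0 - \frac{484}{\frac{11}{34}} = 0 - 1496 = -1496$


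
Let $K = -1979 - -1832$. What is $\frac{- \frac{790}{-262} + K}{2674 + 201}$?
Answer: $- \frac{18862}{376625} \approx -0.050082$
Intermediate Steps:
$K = -147$ ($K = -1979 + 1832 = -147$)
$\frac{- \frac{790}{-262} + K}{2674 + 201} = \frac{- \frac{790}{-262} - 147}{2674 + 201} = \frac{\left(-790\right) \left(- \frac{1}{262}\right) - 147}{2875} = \left(\frac{395}{131} - 147\right) \frac{1}{2875} = \left(- \frac{18862}{131}\right) \frac{1}{2875} = - \frac{18862}{376625}$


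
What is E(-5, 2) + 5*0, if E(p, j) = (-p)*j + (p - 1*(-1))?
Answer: 6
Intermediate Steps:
E(p, j) = 1 + p - j*p (E(p, j) = -j*p + (p + 1) = -j*p + (1 + p) = 1 + p - j*p)
E(-5, 2) + 5*0 = (1 - 5 - 1*2*(-5)) + 5*0 = (1 - 5 + 10) + 0 = 6 + 0 = 6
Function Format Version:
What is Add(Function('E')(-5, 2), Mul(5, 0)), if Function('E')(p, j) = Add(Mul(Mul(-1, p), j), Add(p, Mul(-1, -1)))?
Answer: 6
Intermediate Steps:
Function('E')(p, j) = Add(1, p, Mul(-1, j, p)) (Function('E')(p, j) = Add(Mul(-1, j, p), Add(p, 1)) = Add(Mul(-1, j, p), Add(1, p)) = Add(1, p, Mul(-1, j, p)))
Add(Function('E')(-5, 2), Mul(5, 0)) = Add(Add(1, -5, Mul(-1, 2, -5)), Mul(5, 0)) = Add(Add(1, -5, 10), 0) = Add(6, 0) = 6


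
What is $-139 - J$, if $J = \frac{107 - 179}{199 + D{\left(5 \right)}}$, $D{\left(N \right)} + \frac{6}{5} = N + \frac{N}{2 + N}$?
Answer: $- \frac{987577}{7123} \approx -138.65$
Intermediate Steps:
$D{\left(N \right)} = - \frac{6}{5} + N + \frac{N}{2 + N}$ ($D{\left(N \right)} = - \frac{6}{5} + \left(N + \frac{N}{2 + N}\right) = - \frac{6}{5} + N + \frac{N}{2 + N}$)
$J = - \frac{2520}{7123}$ ($J = \frac{107 - 179}{199 + \frac{-12 + 5 \cdot 5^{2} + 9 \cdot 5}{5 \left(2 + 5\right)}} = - \frac{72}{199 + \frac{-12 + 5 \cdot 25 + 45}{5 \cdot 7}} = - \frac{72}{199 + \frac{1}{5} \cdot \frac{1}{7} \left(-12 + 125 + 45\right)} = - \frac{72}{199 + \frac{1}{5} \cdot \frac{1}{7} \cdot 158} = - \frac{72}{199 + \frac{158}{35}} = - \frac{72}{\frac{7123}{35}} = \left(-72\right) \frac{35}{7123} = - \frac{2520}{7123} \approx -0.35378$)
$-139 - J = -139 - - \frac{2520}{7123} = -139 + \frac{2520}{7123} = - \frac{987577}{7123}$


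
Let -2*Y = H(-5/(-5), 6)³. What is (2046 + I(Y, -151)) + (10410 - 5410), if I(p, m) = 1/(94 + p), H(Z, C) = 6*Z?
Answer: 98643/14 ≈ 7045.9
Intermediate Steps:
Y = -108 (Y = -(6*(-5/(-5)))³/2 = -(6*(-5*(-⅕)))³/2 = -(6*1)³/2 = -½*6³ = -½*216 = -108)
(2046 + I(Y, -151)) + (10410 - 5410) = (2046 + 1/(94 - 108)) + (10410 - 5410) = (2046 + 1/(-14)) + 5000 = (2046 - 1/14) + 5000 = 28643/14 + 5000 = 98643/14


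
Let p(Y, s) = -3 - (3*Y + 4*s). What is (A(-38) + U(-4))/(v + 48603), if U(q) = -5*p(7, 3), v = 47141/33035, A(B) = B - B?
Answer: 2973150/802823623 ≈ 0.0037034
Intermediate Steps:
A(B) = 0
v = 47141/33035 (v = 47141*(1/33035) = 47141/33035 ≈ 1.4270)
p(Y, s) = -3 - 4*s - 3*Y (p(Y, s) = -3 + (-4*s - 3*Y) = -3 - 4*s - 3*Y)
U(q) = 180 (U(q) = -5*(-3 - 4*3 - 3*7) = -5*(-3 - 12 - 21) = -5*(-36) = 180)
(A(-38) + U(-4))/(v + 48603) = (0 + 180)/(47141/33035 + 48603) = 180/(1605647246/33035) = 180*(33035/1605647246) = 2973150/802823623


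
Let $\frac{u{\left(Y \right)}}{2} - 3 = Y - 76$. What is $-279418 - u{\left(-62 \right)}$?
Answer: $-279148$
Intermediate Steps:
$u{\left(Y \right)} = -146 + 2 Y$ ($u{\left(Y \right)} = 6 + 2 \left(Y - 76\right) = 6 + 2 \left(-76 + Y\right) = 6 + \left(-152 + 2 Y\right) = -146 + 2 Y$)
$-279418 - u{\left(-62 \right)} = -279418 - \left(-146 + 2 \left(-62\right)\right) = -279418 - \left(-146 - 124\right) = -279418 - -270 = -279418 + 270 = -279148$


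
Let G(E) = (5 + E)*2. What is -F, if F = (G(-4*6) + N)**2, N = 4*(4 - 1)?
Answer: -676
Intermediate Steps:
N = 12 (N = 4*3 = 12)
G(E) = 10 + 2*E
F = 676 (F = ((10 + 2*(-4*6)) + 12)**2 = ((10 + 2*(-24)) + 12)**2 = ((10 - 48) + 12)**2 = (-38 + 12)**2 = (-26)**2 = 676)
-F = -1*676 = -676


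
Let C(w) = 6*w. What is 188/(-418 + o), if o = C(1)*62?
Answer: -94/23 ≈ -4.0870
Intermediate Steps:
o = 372 (o = (6*1)*62 = 6*62 = 372)
188/(-418 + o) = 188/(-418 + 372) = 188/(-46) = 188*(-1/46) = -94/23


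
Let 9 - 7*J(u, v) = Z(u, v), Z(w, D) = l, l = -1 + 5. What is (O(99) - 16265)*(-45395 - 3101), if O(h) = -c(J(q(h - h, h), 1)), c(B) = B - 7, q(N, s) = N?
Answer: 788482608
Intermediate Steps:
l = 4
Z(w, D) = 4
J(u, v) = 5/7 (J(u, v) = 9/7 - 1/7*4 = 9/7 - 4/7 = 5/7)
c(B) = -7 + B
O(h) = 44/7 (O(h) = -(-7 + 5/7) = -1*(-44/7) = 44/7)
(O(99) - 16265)*(-45395 - 3101) = (44/7 - 16265)*(-45395 - 3101) = -113811/7*(-48496) = 788482608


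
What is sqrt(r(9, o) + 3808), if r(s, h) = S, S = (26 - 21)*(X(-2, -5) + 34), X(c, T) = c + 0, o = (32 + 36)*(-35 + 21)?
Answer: 8*sqrt(62) ≈ 62.992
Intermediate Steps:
o = -952 (o = 68*(-14) = -952)
X(c, T) = c
S = 160 (S = (26 - 21)*(-2 + 34) = 5*32 = 160)
r(s, h) = 160
sqrt(r(9, o) + 3808) = sqrt(160 + 3808) = sqrt(3968) = 8*sqrt(62)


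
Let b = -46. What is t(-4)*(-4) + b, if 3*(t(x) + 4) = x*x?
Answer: -154/3 ≈ -51.333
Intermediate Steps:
t(x) = -4 + x²/3 (t(x) = -4 + (x*x)/3 = -4 + x²/3)
t(-4)*(-4) + b = (-4 + (⅓)*(-4)²)*(-4) - 46 = (-4 + (⅓)*16)*(-4) - 46 = (-4 + 16/3)*(-4) - 46 = (4/3)*(-4) - 46 = -16/3 - 46 = -154/3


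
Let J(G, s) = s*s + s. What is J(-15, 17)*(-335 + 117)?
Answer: -66708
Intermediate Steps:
J(G, s) = s + s² (J(G, s) = s² + s = s + s²)
J(-15, 17)*(-335 + 117) = (17*(1 + 17))*(-335 + 117) = (17*18)*(-218) = 306*(-218) = -66708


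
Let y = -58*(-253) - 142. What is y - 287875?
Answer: -273343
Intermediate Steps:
y = 14532 (y = 14674 - 142 = 14532)
y - 287875 = 14532 - 287875 = -273343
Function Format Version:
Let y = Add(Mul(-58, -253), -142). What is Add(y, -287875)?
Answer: -273343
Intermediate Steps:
y = 14532 (y = Add(14674, -142) = 14532)
Add(y, -287875) = Add(14532, -287875) = -273343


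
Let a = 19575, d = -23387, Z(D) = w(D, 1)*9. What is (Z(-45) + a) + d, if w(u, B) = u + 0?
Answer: -4217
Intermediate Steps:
w(u, B) = u
Z(D) = 9*D (Z(D) = D*9 = 9*D)
(Z(-45) + a) + d = (9*(-45) + 19575) - 23387 = (-405 + 19575) - 23387 = 19170 - 23387 = -4217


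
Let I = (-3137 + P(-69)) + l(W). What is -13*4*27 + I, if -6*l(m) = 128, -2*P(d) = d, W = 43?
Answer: -27167/6 ≈ -4527.8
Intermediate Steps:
P(d) = -d/2
l(m) = -64/3 (l(m) = -⅙*128 = -64/3)
I = -18743/6 (I = (-3137 - ½*(-69)) - 64/3 = (-3137 + 69/2) - 64/3 = -6205/2 - 64/3 = -18743/6 ≈ -3123.8)
-13*4*27 + I = -13*4*27 - 18743/6 = -52*27 - 18743/6 = -1404 - 18743/6 = -27167/6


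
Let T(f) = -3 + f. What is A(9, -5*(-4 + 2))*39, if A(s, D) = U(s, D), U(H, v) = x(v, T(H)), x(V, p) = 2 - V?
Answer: -312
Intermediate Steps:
U(H, v) = 2 - v
A(s, D) = 2 - D
A(9, -5*(-4 + 2))*39 = (2 - (-5)*(-4 + 2))*39 = (2 - (-5)*(-2))*39 = (2 - 1*10)*39 = (2 - 10)*39 = -8*39 = -312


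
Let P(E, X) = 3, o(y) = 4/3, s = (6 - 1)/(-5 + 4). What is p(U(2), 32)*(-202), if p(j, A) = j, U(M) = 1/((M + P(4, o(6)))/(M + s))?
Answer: 606/5 ≈ 121.20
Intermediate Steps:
s = -5 (s = 5/(-1) = 5*(-1) = -5)
o(y) = 4/3 (o(y) = 4*(⅓) = 4/3)
U(M) = (-5 + M)/(3 + M) (U(M) = 1/((M + 3)/(M - 5)) = 1/((3 + M)/(-5 + M)) = (-5 + M)/(3 + M))
p(U(2), 32)*(-202) = ((-5 + 2)/(3 + 2))*(-202) = (-3/5)*(-202) = ((⅕)*(-3))*(-202) = -⅗*(-202) = 606/5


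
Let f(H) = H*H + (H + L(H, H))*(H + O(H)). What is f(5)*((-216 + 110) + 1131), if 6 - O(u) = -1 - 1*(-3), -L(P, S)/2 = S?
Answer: -20500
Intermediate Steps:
L(P, S) = -2*S
O(u) = 4 (O(u) = 6 - (-1 - 1*(-3)) = 6 - (-1 + 3) = 6 - 1*2 = 6 - 2 = 4)
f(H) = H² - H*(4 + H) (f(H) = H*H + (H - 2*H)*(H + 4) = H² + (-H)*(4 + H) = H² - H*(4 + H))
f(5)*((-216 + 110) + 1131) = (-4*5)*((-216 + 110) + 1131) = -20*(-106 + 1131) = -20*1025 = -20500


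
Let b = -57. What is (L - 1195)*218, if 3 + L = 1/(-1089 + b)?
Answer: -149647081/573 ≈ -2.6116e+5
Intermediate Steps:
L = -3439/1146 (L = -3 + 1/(-1089 - 57) = -3 + 1/(-1146) = -3 - 1/1146 = -3439/1146 ≈ -3.0009)
(L - 1195)*218 = (-3439/1146 - 1195)*218 = -1372909/1146*218 = -149647081/573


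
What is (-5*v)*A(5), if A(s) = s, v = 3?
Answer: -75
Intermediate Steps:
(-5*v)*A(5) = -5*3*5 = -15*5 = -75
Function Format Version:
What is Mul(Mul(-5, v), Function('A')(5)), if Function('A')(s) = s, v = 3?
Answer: -75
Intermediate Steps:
Mul(Mul(-5, v), Function('A')(5)) = Mul(Mul(-5, 3), 5) = Mul(-15, 5) = -75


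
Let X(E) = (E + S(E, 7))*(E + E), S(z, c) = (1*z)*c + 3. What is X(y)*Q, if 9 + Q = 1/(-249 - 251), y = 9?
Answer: -121527/10 ≈ -12153.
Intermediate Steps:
S(z, c) = 3 + c*z (S(z, c) = z*c + 3 = c*z + 3 = 3 + c*z)
X(E) = 2*E*(3 + 8*E) (X(E) = (E + (3 + 7*E))*(E + E) = (3 + 8*E)*(2*E) = 2*E*(3 + 8*E))
Q = -4501/500 (Q = -9 + 1/(-249 - 251) = -9 + 1/(-500) = -9 - 1/500 = -4501/500 ≈ -9.0020)
X(y)*Q = (2*9*(3 + 8*9))*(-4501/500) = (2*9*(3 + 72))*(-4501/500) = (2*9*75)*(-4501/500) = 1350*(-4501/500) = -121527/10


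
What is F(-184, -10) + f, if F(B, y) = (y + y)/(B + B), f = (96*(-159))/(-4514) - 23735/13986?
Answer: 68237671/39244716 ≈ 1.7388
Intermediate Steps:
f = 1437061/853146 (f = -15264*(-1/4514) - 23735*1/13986 = 7632/2257 - 23735/13986 = 1437061/853146 ≈ 1.6844)
F(B, y) = y/B (F(B, y) = (2*y)/((2*B)) = (2*y)*(1/(2*B)) = y/B)
F(-184, -10) + f = -10/(-184) + 1437061/853146 = -10*(-1/184) + 1437061/853146 = 5/92 + 1437061/853146 = 68237671/39244716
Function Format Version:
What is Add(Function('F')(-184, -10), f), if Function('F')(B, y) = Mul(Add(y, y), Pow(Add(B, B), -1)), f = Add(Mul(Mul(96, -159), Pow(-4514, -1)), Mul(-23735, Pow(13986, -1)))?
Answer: Rational(68237671, 39244716) ≈ 1.7388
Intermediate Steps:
f = Rational(1437061, 853146) (f = Add(Mul(-15264, Rational(-1, 4514)), Mul(-23735, Rational(1, 13986))) = Add(Rational(7632, 2257), Rational(-23735, 13986)) = Rational(1437061, 853146) ≈ 1.6844)
Function('F')(B, y) = Mul(y, Pow(B, -1)) (Function('F')(B, y) = Mul(Mul(2, y), Pow(Mul(2, B), -1)) = Mul(Mul(2, y), Mul(Rational(1, 2), Pow(B, -1))) = Mul(y, Pow(B, -1)))
Add(Function('F')(-184, -10), f) = Add(Mul(-10, Pow(-184, -1)), Rational(1437061, 853146)) = Add(Mul(-10, Rational(-1, 184)), Rational(1437061, 853146)) = Add(Rational(5, 92), Rational(1437061, 853146)) = Rational(68237671, 39244716)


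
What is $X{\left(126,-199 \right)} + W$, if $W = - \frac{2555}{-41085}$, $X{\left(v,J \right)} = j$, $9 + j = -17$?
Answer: $- \frac{213131}{8217} \approx -25.938$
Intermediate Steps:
$j = -26$ ($j = -9 - 17 = -26$)
$X{\left(v,J \right)} = -26$
$W = \frac{511}{8217}$ ($W = \left(-2555\right) \left(- \frac{1}{41085}\right) = \frac{511}{8217} \approx 0.062188$)
$X{\left(126,-199 \right)} + W = -26 + \frac{511}{8217} = - \frac{213131}{8217}$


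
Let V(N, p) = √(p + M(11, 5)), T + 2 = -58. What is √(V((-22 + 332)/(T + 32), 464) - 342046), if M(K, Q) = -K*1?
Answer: √(-342046 + √453) ≈ 584.83*I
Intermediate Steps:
T = -60 (T = -2 - 58 = -60)
M(K, Q) = -K
V(N, p) = √(-11 + p) (V(N, p) = √(p - 1*11) = √(p - 11) = √(-11 + p))
√(V((-22 + 332)/(T + 32), 464) - 342046) = √(√(-11 + 464) - 342046) = √(√453 - 342046) = √(-342046 + √453)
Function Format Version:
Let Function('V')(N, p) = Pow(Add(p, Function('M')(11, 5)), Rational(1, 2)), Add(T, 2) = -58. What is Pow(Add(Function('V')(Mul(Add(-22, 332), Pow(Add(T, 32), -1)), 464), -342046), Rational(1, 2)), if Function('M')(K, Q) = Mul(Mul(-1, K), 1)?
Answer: Pow(Add(-342046, Pow(453, Rational(1, 2))), Rational(1, 2)) ≈ Mul(584.83, I)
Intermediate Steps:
T = -60 (T = Add(-2, -58) = -60)
Function('M')(K, Q) = Mul(-1, K)
Function('V')(N, p) = Pow(Add(-11, p), Rational(1, 2)) (Function('V')(N, p) = Pow(Add(p, Mul(-1, 11)), Rational(1, 2)) = Pow(Add(p, -11), Rational(1, 2)) = Pow(Add(-11, p), Rational(1, 2)))
Pow(Add(Function('V')(Mul(Add(-22, 332), Pow(Add(T, 32), -1)), 464), -342046), Rational(1, 2)) = Pow(Add(Pow(Add(-11, 464), Rational(1, 2)), -342046), Rational(1, 2)) = Pow(Add(Pow(453, Rational(1, 2)), -342046), Rational(1, 2)) = Pow(Add(-342046, Pow(453, Rational(1, 2))), Rational(1, 2))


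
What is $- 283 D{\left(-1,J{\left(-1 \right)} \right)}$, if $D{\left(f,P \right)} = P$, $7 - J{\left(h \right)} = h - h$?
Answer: $-1981$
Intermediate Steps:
$J{\left(h \right)} = 7$ ($J{\left(h \right)} = 7 - \left(h - h\right) = 7 - 0 = 7 + 0 = 7$)
$- 283 D{\left(-1,J{\left(-1 \right)} \right)} = \left(-283\right) 7 = -1981$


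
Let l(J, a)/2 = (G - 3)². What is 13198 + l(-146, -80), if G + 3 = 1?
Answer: 13248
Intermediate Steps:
G = -2 (G = -3 + 1 = -2)
l(J, a) = 50 (l(J, a) = 2*(-2 - 3)² = 2*(-5)² = 2*25 = 50)
13198 + l(-146, -80) = 13198 + 50 = 13248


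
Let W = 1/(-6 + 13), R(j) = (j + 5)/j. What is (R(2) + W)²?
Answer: 2601/196 ≈ 13.270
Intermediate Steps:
R(j) = (5 + j)/j
W = ⅐ (W = 1/7 = ⅐ ≈ 0.14286)
(R(2) + W)² = ((5 + 2)/2 + ⅐)² = ((½)*7 + ⅐)² = (7/2 + ⅐)² = (51/14)² = 2601/196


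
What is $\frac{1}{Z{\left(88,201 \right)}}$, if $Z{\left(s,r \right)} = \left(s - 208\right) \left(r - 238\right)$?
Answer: $\frac{1}{4440} \approx 0.00022523$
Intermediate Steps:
$Z{\left(s,r \right)} = \left(-238 + r\right) \left(-208 + s\right)$ ($Z{\left(s,r \right)} = \left(-208 + s\right) \left(-238 + r\right) = \left(-238 + r\right) \left(-208 + s\right)$)
$\frac{1}{Z{\left(88,201 \right)}} = \frac{1}{49504 - 20944 - 41808 + 201 \cdot 88} = \frac{1}{49504 - 20944 - 41808 + 17688} = \frac{1}{4440}$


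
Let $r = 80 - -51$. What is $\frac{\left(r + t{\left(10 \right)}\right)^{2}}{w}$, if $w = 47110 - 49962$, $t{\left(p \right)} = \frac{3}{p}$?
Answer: $- \frac{1723969}{285200} \approx -6.0448$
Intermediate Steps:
$w = -2852$
$r = 131$ ($r = 80 + 51 = 131$)
$\frac{\left(r + t{\left(10 \right)}\right)^{2}}{w} = \frac{\left(131 + \frac{3}{10}\right)^{2}}{-2852} = \left(131 + 3 \cdot \frac{1}{10}\right)^{2} \left(- \frac{1}{2852}\right) = \left(131 + \frac{3}{10}\right)^{2} \left(- \frac{1}{2852}\right) = \left(\frac{1313}{10}\right)^{2} \left(- \frac{1}{2852}\right) = \frac{1723969}{100} \left(- \frac{1}{2852}\right) = - \frac{1723969}{285200}$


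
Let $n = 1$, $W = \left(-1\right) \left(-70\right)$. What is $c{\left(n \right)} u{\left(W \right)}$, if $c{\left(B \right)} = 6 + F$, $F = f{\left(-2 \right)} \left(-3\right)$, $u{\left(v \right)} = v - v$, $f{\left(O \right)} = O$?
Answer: $0$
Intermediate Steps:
$W = 70$
$u{\left(v \right)} = 0$
$F = 6$ ($F = \left(-2\right) \left(-3\right) = 6$)
$c{\left(B \right)} = 12$ ($c{\left(B \right)} = 6 + 6 = 12$)
$c{\left(n \right)} u{\left(W \right)} = 12 \cdot 0 = 0$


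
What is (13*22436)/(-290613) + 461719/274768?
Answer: 54040510723/79851152784 ≈ 0.67677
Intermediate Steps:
(13*22436)/(-290613) + 461719/274768 = 291668*(-1/290613) + 461719*(1/274768) = -291668/290613 + 461719/274768 = 54040510723/79851152784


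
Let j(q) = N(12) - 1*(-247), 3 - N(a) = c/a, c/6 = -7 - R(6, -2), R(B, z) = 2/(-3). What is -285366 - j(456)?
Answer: -1713715/6 ≈ -2.8562e+5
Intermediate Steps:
R(B, z) = -⅔ (R(B, z) = 2*(-⅓) = -⅔)
c = -38 (c = 6*(-7 - 1*(-⅔)) = 6*(-7 + ⅔) = 6*(-19/3) = -38)
N(a) = 3 + 38/a (N(a) = 3 - (-38)/a = 3 + 38/a)
j(q) = 1519/6 (j(q) = (3 + 38/12) - 1*(-247) = (3 + 38*(1/12)) + 247 = (3 + 19/6) + 247 = 37/6 + 247 = 1519/6)
-285366 - j(456) = -285366 - 1*1519/6 = -285366 - 1519/6 = -1713715/6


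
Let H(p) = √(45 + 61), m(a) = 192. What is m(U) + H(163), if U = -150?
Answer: 192 + √106 ≈ 202.30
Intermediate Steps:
H(p) = √106
m(U) + H(163) = 192 + √106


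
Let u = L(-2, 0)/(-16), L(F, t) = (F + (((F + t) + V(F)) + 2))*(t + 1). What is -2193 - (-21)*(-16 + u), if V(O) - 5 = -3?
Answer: -2529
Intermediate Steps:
V(O) = 2 (V(O) = 5 - 3 = 2)
L(F, t) = (1 + t)*(4 + t + 2*F) (L(F, t) = (F + (((F + t) + 2) + 2))*(t + 1) = (F + ((2 + F + t) + 2))*(1 + t) = (F + (4 + F + t))*(1 + t) = (4 + t + 2*F)*(1 + t) = (1 + t)*(4 + t + 2*F))
u = 0 (u = (4 + 0**2 + 2*(-2) + 5*0 + 2*(-2)*0)/(-16) = (4 + 0 - 4 + 0 + 0)*(-1/16) = 0*(-1/16) = 0)
-2193 - (-21)*(-16 + u) = -2193 - (-21)*(-16 + 0) = -2193 - (-21)*(-16) = -2193 - 1*336 = -2193 - 336 = -2529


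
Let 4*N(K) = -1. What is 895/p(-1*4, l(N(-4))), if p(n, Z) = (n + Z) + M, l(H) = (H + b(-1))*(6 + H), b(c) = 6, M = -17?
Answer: 14320/193 ≈ 74.197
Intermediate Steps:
N(K) = -¼ (N(K) = (¼)*(-1) = -¼)
l(H) = (6 + H)² (l(H) = (H + 6)*(6 + H) = (6 + H)*(6 + H) = (6 + H)²)
p(n, Z) = -17 + Z + n (p(n, Z) = (n + Z) - 17 = (Z + n) - 17 = -17 + Z + n)
895/p(-1*4, l(N(-4))) = 895/(-17 + (36 + (-¼)² + 12*(-¼)) - 1*4) = 895/(-17 + (36 + 1/16 - 3) - 4) = 895/(-17 + 529/16 - 4) = 895/(193/16) = 895*(16/193) = 14320/193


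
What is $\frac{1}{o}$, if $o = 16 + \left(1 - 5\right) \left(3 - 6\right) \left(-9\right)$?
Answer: $- \frac{1}{92} \approx -0.01087$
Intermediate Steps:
$o = -92$ ($o = 16 + \left(-4\right) \left(-3\right) \left(-9\right) = 16 + 12 \left(-9\right) = 16 - 108 = -92$)
$\frac{1}{o} = \frac{1}{-92} = - \frac{1}{92}$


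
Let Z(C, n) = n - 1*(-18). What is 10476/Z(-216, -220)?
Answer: -5238/101 ≈ -51.861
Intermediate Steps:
Z(C, n) = 18 + n (Z(C, n) = n + 18 = 18 + n)
10476/Z(-216, -220) = 10476/(18 - 220) = 10476/(-202) = 10476*(-1/202) = -5238/101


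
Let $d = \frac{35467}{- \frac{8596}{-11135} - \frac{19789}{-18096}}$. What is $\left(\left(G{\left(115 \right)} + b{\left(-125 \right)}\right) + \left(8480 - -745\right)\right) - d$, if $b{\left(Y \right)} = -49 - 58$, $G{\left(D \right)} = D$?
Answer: $- \frac{3675844465997}{375903731} \approx -9778.7$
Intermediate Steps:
$b{\left(Y \right)} = -107$
$d = \frac{7146563614320}{375903731}$ ($d = \frac{35467}{\left(-8596\right) \left(- \frac{1}{11135}\right) - - \frac{19789}{18096}} = \frac{35467}{\frac{8596}{11135} + \frac{19789}{18096}} = \frac{35467}{\frac{375903731}{201498960}} = 35467 \cdot \frac{201498960}{375903731} = \frac{7146563614320}{375903731} \approx 19012.0$)
$\left(\left(G{\left(115 \right)} + b{\left(-125 \right)}\right) + \left(8480 - -745\right)\right) - d = \left(\left(115 - 107\right) + \left(8480 - -745\right)\right) - \frac{7146563614320}{375903731} = \left(8 + \left(8480 + 745\right)\right) - \frac{7146563614320}{375903731} = \left(8 + 9225\right) - \frac{7146563614320}{375903731} = 9233 - \frac{7146563614320}{375903731} = - \frac{3675844465997}{375903731}$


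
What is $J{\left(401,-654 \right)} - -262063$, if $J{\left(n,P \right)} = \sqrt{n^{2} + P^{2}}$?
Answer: $262063 + \sqrt{588517} \approx 2.6283 \cdot 10^{5}$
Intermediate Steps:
$J{\left(n,P \right)} = \sqrt{P^{2} + n^{2}}$
$J{\left(401,-654 \right)} - -262063 = \sqrt{\left(-654\right)^{2} + 401^{2}} - -262063 = \sqrt{427716 + 160801} + 262063 = \sqrt{588517} + 262063 = 262063 + \sqrt{588517}$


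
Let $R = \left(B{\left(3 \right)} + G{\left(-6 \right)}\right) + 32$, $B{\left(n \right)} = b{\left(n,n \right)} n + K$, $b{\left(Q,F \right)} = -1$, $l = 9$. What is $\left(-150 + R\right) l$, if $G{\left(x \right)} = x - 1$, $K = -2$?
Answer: $-1170$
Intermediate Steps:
$G{\left(x \right)} = -1 + x$ ($G{\left(x \right)} = x - 1 = -1 + x$)
$B{\left(n \right)} = -2 - n$ ($B{\left(n \right)} = - n - 2 = -2 - n$)
$R = 20$ ($R = \left(\left(-2 - 3\right) - 7\right) + 32 = \left(-5 - 7\right) + 32 = -12 + 32 = 20$)
$\left(-150 + R\right) l = \left(-150 + 20\right) 9 = \left(-130\right) 9 = -1170$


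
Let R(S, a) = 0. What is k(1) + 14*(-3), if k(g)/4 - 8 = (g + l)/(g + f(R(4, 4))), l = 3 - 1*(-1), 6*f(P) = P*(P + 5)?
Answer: 10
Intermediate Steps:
f(P) = P*(5 + P)/6 (f(P) = (P*(P + 5))/6 = (P*(5 + P))/6 = P*(5 + P)/6)
l = 4 (l = 3 + 1 = 4)
k(g) = 32 + 4*(4 + g)/g (k(g) = 32 + 4*((g + 4)/(g + (⅙)*0*(5 + 0))) = 32 + 4*((4 + g)/(g + (⅙)*0*5)) = 32 + 4*((4 + g)/(g + 0)) = 32 + 4*((4 + g)/g) = 32 + 4*(4 + g)/g)
k(1) + 14*(-3) = (36 + 16/1) + 14*(-3) = (36 + 16*1) - 42 = (36 + 16) - 42 = 52 - 42 = 10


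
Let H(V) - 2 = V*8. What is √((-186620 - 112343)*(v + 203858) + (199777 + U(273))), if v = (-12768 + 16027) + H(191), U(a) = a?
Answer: I*√62377533011 ≈ 2.4976e+5*I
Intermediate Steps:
H(V) = 2 + 8*V (H(V) = 2 + V*8 = 2 + 8*V)
v = 4789 (v = (-12768 + 16027) + (2 + 8*191) = 3259 + (2 + 1528) = 3259 + 1530 = 4789)
√((-186620 - 112343)*(v + 203858) + (199777 + U(273))) = √((-186620 - 112343)*(4789 + 203858) + (199777 + 273)) = √(-298963*208647 + 200050) = √(-62377733061 + 200050) = √(-62377533011) = I*√62377533011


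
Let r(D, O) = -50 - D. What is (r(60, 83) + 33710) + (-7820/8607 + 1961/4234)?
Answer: 1224436245247/36442038 ≈ 33600.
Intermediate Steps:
(r(60, 83) + 33710) + (-7820/8607 + 1961/4234) = ((-50 - 1*60) + 33710) + (-7820/8607 + 1961/4234) = ((-50 - 60) + 33710) + (-7820*1/8607 + 1961*(1/4234)) = (-110 + 33710) + (-7820/8607 + 1961/4234) = 33600 - 16231553/36442038 = 1224436245247/36442038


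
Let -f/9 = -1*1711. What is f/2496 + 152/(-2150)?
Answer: 5454743/894400 ≈ 6.0988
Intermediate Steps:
f = 15399 (f = -(-9)*1711 = -9*(-1711) = 15399)
f/2496 + 152/(-2150) = 15399/2496 + 152/(-2150) = 15399*(1/2496) + 152*(-1/2150) = 5133/832 - 76/1075 = 5454743/894400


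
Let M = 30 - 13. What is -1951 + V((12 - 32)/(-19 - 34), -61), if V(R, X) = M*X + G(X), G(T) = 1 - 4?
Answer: -2991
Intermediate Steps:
G(T) = -3
M = 17
V(R, X) = -3 + 17*X (V(R, X) = 17*X - 3 = -3 + 17*X)
-1951 + V((12 - 32)/(-19 - 34), -61) = -1951 + (-3 + 17*(-61)) = -1951 + (-3 - 1037) = -1951 - 1040 = -2991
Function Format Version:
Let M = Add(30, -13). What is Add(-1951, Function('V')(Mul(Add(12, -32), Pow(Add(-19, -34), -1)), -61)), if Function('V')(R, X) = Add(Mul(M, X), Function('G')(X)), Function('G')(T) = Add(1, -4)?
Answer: -2991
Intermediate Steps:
Function('G')(T) = -3
M = 17
Function('V')(R, X) = Add(-3, Mul(17, X)) (Function('V')(R, X) = Add(Mul(17, X), -3) = Add(-3, Mul(17, X)))
Add(-1951, Function('V')(Mul(Add(12, -32), Pow(Add(-19, -34), -1)), -61)) = Add(-1951, Add(-3, Mul(17, -61))) = Add(-1951, Add(-3, -1037)) = Add(-1951, -1040) = -2991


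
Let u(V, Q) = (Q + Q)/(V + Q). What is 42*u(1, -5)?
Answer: 105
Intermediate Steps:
u(V, Q) = 2*Q/(Q + V) (u(V, Q) = (2*Q)/(Q + V) = 2*Q/(Q + V))
42*u(1, -5) = 42*(2*(-5)/(-5 + 1)) = 42*(2*(-5)/(-4)) = 42*(2*(-5)*(-¼)) = 42*(5/2) = 105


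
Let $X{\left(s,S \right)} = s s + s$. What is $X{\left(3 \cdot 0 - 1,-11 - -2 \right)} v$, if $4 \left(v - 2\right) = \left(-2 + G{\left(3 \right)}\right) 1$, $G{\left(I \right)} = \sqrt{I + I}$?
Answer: $0$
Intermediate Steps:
$G{\left(I \right)} = \sqrt{2} \sqrt{I}$ ($G{\left(I \right)} = \sqrt{2 I} = \sqrt{2} \sqrt{I}$)
$X{\left(s,S \right)} = s + s^{2}$ ($X{\left(s,S \right)} = s^{2} + s = s + s^{2}$)
$v = \frac{3}{2} + \frac{\sqrt{6}}{4}$ ($v = 2 + \frac{\left(-2 + \sqrt{2} \sqrt{3}\right) 1}{4} = 2 + \frac{\left(-2 + \sqrt{6}\right) 1}{4} = 2 + \frac{-2 + \sqrt{6}}{4} = 2 - \left(\frac{1}{2} - \frac{\sqrt{6}}{4}\right) = \frac{3}{2} + \frac{\sqrt{6}}{4} \approx 2.1124$)
$X{\left(3 \cdot 0 - 1,-11 - -2 \right)} v = \left(3 \cdot 0 - 1\right) \left(1 + \left(3 \cdot 0 - 1\right)\right) \left(\frac{3}{2} + \frac{\sqrt{6}}{4}\right) = \left(0 - 1\right) \left(1 + \left(0 - 1\right)\right) \left(\frac{3}{2} + \frac{\sqrt{6}}{4}\right) = - (1 - 1) \left(\frac{3}{2} + \frac{\sqrt{6}}{4}\right) = \left(-1\right) 0 \left(\frac{3}{2} + \frac{\sqrt{6}}{4}\right) = 0 \left(\frac{3}{2} + \frac{\sqrt{6}}{4}\right) = 0$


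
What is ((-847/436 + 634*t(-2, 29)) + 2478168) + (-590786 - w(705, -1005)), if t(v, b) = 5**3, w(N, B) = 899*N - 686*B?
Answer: 280524605/436 ≈ 6.4341e+5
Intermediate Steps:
w(N, B) = -686*B + 899*N
t(v, b) = 125
((-847/436 + 634*t(-2, 29)) + 2478168) + (-590786 - w(705, -1005)) = ((-847/436 + 634*125) + 2478168) + (-590786 - (-686*(-1005) + 899*705)) = ((-847*1/436 + 79250) + 2478168) + (-590786 - (689430 + 633795)) = ((-847/436 + 79250) + 2478168) + (-590786 - 1*1323225) = (34552153/436 + 2478168) + (-590786 - 1323225) = 1115033401/436 - 1914011 = 280524605/436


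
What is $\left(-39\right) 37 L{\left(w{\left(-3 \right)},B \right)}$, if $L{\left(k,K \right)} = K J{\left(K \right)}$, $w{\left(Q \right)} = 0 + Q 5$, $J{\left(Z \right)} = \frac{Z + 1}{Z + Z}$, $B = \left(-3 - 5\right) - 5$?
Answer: $8658$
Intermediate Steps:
$B = -13$ ($B = -8 - 5 = -13$)
$J{\left(Z \right)} = \frac{1 + Z}{2 Z}$
$w{\left(Q \right)} = 5 Q$ ($w{\left(Q \right)} = 0 + 5 Q = 5 Q$)
$L{\left(k,K \right)} = \frac{1}{2} + \frac{K}{2}$ ($L{\left(k,K \right)} = K \frac{1 + K}{2 K} = \frac{1}{2} + \frac{K}{2}$)
$\left(-39\right) 37 L{\left(w{\left(-3 \right)},B \right)} = \left(-39\right) 37 \left(\frac{1}{2} + \frac{1}{2} \left(-13\right)\right) = - 1443 \left(\frac{1}{2} - \frac{13}{2}\right) = \left(-1443\right) \left(-6\right) = 8658$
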